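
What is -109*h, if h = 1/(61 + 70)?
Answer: -109/131 ≈ -0.83206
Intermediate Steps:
h = 1/131 ≈ 0.0076336
-109*h = -109*1/131 = -109/131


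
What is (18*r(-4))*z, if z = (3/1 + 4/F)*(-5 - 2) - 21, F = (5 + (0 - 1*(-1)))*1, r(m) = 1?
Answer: -840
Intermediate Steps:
F = 6 (F = (5 + (0 + 1))*1 = (5 + 1)*1 = 6*1 = 6)
z = -140/3 (z = (3/1 + 4/6)*(-5 - 2) - 21 = (3*1 + 4*(⅙))*(-7) - 21 = (3 + ⅔)*(-7) - 21 = (11/3)*(-7) - 21 = -77/3 - 21 = -140/3 ≈ -46.667)
(18*r(-4))*z = (18*1)*(-140/3) = 18*(-140/3) = -840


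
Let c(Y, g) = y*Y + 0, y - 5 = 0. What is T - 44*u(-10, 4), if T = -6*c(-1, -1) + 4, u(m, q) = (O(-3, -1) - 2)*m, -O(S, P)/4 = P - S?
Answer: -4366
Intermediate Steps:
y = 5 (y = 5 + 0 = 5)
O(S, P) = -4*P + 4*S (O(S, P) = -4*(P - S) = -4*P + 4*S)
c(Y, g) = 5*Y (c(Y, g) = 5*Y + 0 = 5*Y)
u(m, q) = -10*m (u(m, q) = ((-4*(-1) + 4*(-3)) - 2)*m = ((4 - 12) - 2)*m = (-8 - 2)*m = -10*m)
T = 34 (T = -30*(-1) + 4 = -6*(-5) + 4 = 30 + 4 = 34)
T - 44*u(-10, 4) = 34 - (-440)*(-10) = 34 - 44*100 = 34 - 4400 = -4366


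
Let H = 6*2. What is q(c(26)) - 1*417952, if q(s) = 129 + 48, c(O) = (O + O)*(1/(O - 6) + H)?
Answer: -417775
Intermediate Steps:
H = 12
c(O) = 2*O*(12 + 1/(-6 + O)) (c(O) = (O + O)*(1/(O - 6) + 12) = (2*O)*(1/(-6 + O) + 12) = (2*O)*(12 + 1/(-6 + O)) = 2*O*(12 + 1/(-6 + O)))
q(s) = 177
q(c(26)) - 1*417952 = 177 - 1*417952 = 177 - 417952 = -417775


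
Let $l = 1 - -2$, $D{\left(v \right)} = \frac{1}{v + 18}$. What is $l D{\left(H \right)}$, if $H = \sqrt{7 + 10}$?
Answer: $\frac{54}{307} - \frac{3 \sqrt{17}}{307} \approx 0.1356$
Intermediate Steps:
$H = \sqrt{17} \approx 4.1231$
$D{\left(v \right)} = \frac{1}{18 + v}$
$l = 3$ ($l = 1 + 2 = 3$)
$l D{\left(H \right)} = \frac{3}{18 + \sqrt{17}}$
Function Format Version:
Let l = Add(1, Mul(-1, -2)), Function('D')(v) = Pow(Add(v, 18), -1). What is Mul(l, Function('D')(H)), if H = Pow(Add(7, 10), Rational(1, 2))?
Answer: Add(Rational(54, 307), Mul(Rational(-3, 307), Pow(17, Rational(1, 2)))) ≈ 0.13560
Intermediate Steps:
H = Pow(17, Rational(1, 2)) ≈ 4.1231
Function('D')(v) = Pow(Add(18, v), -1)
l = 3 (l = Add(1, 2) = 3)
Mul(l, Function('D')(H)) = Mul(3, Pow(Add(18, Pow(17, Rational(1, 2))), -1))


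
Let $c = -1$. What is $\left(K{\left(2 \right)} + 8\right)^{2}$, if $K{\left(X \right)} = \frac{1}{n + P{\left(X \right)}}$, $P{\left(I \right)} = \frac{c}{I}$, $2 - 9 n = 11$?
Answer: $\frac{484}{9} \approx 53.778$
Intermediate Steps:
$n = -1$ ($n = \frac{2}{9} - \frac{11}{9} = -1$)
$P{\left(I \right)} = - \frac{1}{I}$
$K{\left(X \right)} = \frac{1}{-1 - \frac{1}{X}}$
$\left(K{\left(2 \right)} + 8\right)^{2} = \left(\left(-1\right) 2 \frac{1}{1 + 2} + 8\right)^{2} = \left(\left(-1\right) 2 \cdot \frac{1}{3} + 8\right)^{2} = \left(- \frac{2}{3} + 8\right)^{2} = \left(\frac{22}{3}\right)^{2} = \frac{484}{9}$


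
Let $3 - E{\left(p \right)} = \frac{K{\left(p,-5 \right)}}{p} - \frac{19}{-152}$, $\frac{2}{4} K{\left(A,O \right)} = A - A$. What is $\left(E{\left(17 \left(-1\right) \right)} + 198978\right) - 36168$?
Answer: $\frac{1302503}{8} \approx 1.6281 \cdot 10^{5}$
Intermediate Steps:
$K{\left(A,O \right)} = 0$ ($K{\left(A,O \right)} = 2 \left(A - A\right) = 2 \cdot 0 = 0$)
$E{\left(p \right)} = \frac{23}{8}$ ($E{\left(p \right)} = 3 - \left(\frac{0}{p} - \frac{19}{-152}\right) = 3 - \left(0 - - \frac{1}{8}\right) = 3 - \left(0 + \frac{1}{8}\right) = 3 - \frac{1}{8} = \frac{23}{8}$)
$\left(E{\left(17 \left(-1\right) \right)} + 198978\right) - 36168 = \left(\frac{23}{8} + 198978\right) - 36168 = \frac{1591847}{8} - 36168 = \frac{1302503}{8}$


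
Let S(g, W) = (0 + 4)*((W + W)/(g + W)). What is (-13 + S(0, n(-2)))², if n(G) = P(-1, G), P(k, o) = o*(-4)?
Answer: 25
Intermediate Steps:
P(k, o) = -4*o
n(G) = -4*G
S(g, W) = 8*W/(W + g) (S(g, W) = 4*((2*W)/(W + g)) = 4*(2*W/(W + g)) = 8*W/(W + g))
(-13 + S(0, n(-2)))² = (-13 + 8*(-4*(-2))/(-4*(-2) + 0))² = (-13 + 8*8/(8 + 0))² = (-13 + 8*8/8)² = (-13 + 8*8*(⅛))² = (-13 + 8)² = (-5)² = 25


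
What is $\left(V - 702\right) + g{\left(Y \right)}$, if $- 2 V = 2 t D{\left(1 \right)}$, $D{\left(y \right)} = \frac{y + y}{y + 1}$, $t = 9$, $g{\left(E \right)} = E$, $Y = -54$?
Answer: $-765$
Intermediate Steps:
$D{\left(y \right)} = \frac{2 y}{1 + y}$
$V = -9$ ($V = - \frac{2 \cdot 9 \cdot 2 \cdot 1 \frac{1}{1 + 1}}{2} = - \frac{18 \cdot 2 \cdot 1 \cdot \frac{1}{2}}{2} = - \frac{18 \cdot 1}{2} = \left(- \frac{1}{2}\right) 18 = -9$)
$\left(V - 702\right) + g{\left(Y \right)} = \left(-9 - 702\right) - 54 = -711 - 54 = -765$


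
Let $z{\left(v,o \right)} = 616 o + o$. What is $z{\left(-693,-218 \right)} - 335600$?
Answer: $-470106$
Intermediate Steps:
$z{\left(v,o \right)} = 617 o$
$z{\left(-693,-218 \right)} - 335600 = 617 \left(-218\right) - 335600 = -134506 - 335600 = -470106$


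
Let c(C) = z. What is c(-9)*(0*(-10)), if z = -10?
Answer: 0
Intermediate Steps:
c(C) = -10
c(-9)*(0*(-10)) = -0*(-10) = -10*0 = 0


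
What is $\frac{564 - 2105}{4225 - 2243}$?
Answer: $- \frac{1541}{1982} \approx -0.7775$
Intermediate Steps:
$\frac{564 - 2105}{4225 - 2243} = - \frac{1541}{1982}$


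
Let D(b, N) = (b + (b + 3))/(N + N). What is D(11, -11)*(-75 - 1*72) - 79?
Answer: 1937/22 ≈ 88.045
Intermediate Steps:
D(b, N) = (3 + 2*b)/(2*N) (D(b, N) = (b + (3 + b))/((2*N)) = (3 + 2*b)*(1/(2*N)) = (3 + 2*b)/(2*N))
D(11, -11)*(-75 - 1*72) - 79 = ((3/2 + 11)/(-11))*(-75 - 1*72) - 79 = (-1/11*25/2)*(-75 - 72) - 79 = -25/22*(-147) - 79 = 3675/22 - 79 = 1937/22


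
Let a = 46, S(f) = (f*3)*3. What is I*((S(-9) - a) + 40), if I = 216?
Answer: -18792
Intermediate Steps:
S(f) = 9*f (S(f) = (3*f)*3 = 9*f)
I*((S(-9) - a) + 40) = 216*((9*(-9) - 1*46) + 40) = 216*((-81 - 46) + 40) = 216*(-127 + 40) = 216*(-87) = -18792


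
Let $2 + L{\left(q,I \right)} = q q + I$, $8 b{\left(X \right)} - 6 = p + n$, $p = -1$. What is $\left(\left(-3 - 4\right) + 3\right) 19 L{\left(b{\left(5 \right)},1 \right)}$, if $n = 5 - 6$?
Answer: $57$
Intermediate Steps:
$n = -1$ ($n = 5 - 6 = -1$)
$b{\left(X \right)} = \frac{1}{2}$ ($b{\left(X \right)} = \frac{3}{4} + \frac{-1 - 1}{8} = \frac{3}{4} + \frac{1}{8} \left(-2\right) = \frac{3}{4} - \frac{1}{4} = \frac{1}{2}$)
$L{\left(q,I \right)} = -2 + I + q^{2}$ ($L{\left(q,I \right)} = -2 + \left(q q + I\right) = -2 + \left(q^{2} + I\right) = -2 + \left(I + q^{2}\right) = -2 + I + q^{2}$)
$\left(\left(-3 - 4\right) + 3\right) 19 L{\left(b{\left(5 \right)},1 \right)} = \left(\left(-3 - 4\right) + 3\right) 19 \left(-2 + 1 + \left(\frac{1}{2}\right)^{2}\right) = \left(-7 + 3\right) 19 \left(-2 + 1 + \frac{1}{4}\right) = \left(-4\right) 19 \left(- \frac{3}{4}\right) = \left(-76\right) \left(- \frac{3}{4}\right) = 57$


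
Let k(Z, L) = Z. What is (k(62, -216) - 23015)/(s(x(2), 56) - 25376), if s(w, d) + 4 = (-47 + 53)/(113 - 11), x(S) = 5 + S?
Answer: 55743/61637 ≈ 0.90438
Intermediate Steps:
s(w, d) = -67/17 (s(w, d) = -4 + (-47 + 53)/(113 - 11) = -4 + 6/102 = -4 + 6*(1/102) = -4 + 1/17 = -67/17)
(k(62, -216) - 23015)/(s(x(2), 56) - 25376) = (62 - 23015)/(-67/17 - 25376) = -22953/(-431459/17) = -22953*(-17/431459) = 55743/61637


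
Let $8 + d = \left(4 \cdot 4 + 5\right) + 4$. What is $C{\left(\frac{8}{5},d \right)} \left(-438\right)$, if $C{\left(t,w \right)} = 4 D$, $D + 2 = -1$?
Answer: $5256$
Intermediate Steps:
$D = -3$ ($D = -2 - 1 = -3$)
$d = 17$ ($d = -8 + \left(\left(4 \cdot 4 + 5\right) + 4\right) = -8 + \left(\left(16 + 5\right) + 4\right) = -8 + \left(21 + 4\right) = -8 + 25 = 17$)
$C{\left(t,w \right)} = -12$ ($C{\left(t,w \right)} = 4 \left(-3\right) = -12$)
$C{\left(\frac{8}{5},d \right)} \left(-438\right) = \left(-12\right) \left(-438\right) = 5256$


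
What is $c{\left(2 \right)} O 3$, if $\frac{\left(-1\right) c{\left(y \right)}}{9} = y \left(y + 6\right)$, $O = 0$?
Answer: $0$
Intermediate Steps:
$c{\left(y \right)} = - 9 y \left(6 + y\right)$ ($c{\left(y \right)} = - 9 y \left(y + 6\right) = - 9 y \left(6 + y\right)$)
$c{\left(2 \right)} O 3 = \left(-9\right) 2 \left(6 + 2\right) 0 \cdot 3 = \left(-9\right) 2 \cdot 8 \cdot 0 \cdot 3 = \left(-144\right) 0 \cdot 3 = 0 \cdot 3 = 0$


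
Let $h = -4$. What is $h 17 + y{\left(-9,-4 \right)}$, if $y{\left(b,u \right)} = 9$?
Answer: $-59$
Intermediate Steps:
$h 17 + y{\left(-9,-4 \right)} = \left(-4\right) 17 + 9 = -68 + 9 = -59$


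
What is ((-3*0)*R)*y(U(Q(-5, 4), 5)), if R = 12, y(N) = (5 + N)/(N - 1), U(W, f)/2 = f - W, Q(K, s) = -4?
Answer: 0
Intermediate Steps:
U(W, f) = -2*W + 2*f (U(W, f) = 2*(f - W) = -2*W + 2*f)
y(N) = (5 + N)/(-1 + N)
((-3*0)*R)*y(U(Q(-5, 4), 5)) = (-3*0*12)*((5 + (-2*(-4) + 2*5))/(-1 + (-2*(-4) + 2*5))) = (0*12)*((5 + (8 + 10))/(-1 + (8 + 10))) = 0*((5 + 18)/(-1 + 18)) = 0*(23/17) = 0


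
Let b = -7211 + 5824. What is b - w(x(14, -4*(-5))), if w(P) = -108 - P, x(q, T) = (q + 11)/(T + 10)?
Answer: -7669/6 ≈ -1278.2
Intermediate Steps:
x(q, T) = (11 + q)/(10 + T)
b = -1387
b - w(x(14, -4*(-5))) = -1387 - (-108 - (11 + 14)/(10 - 4*(-5))) = -1387 - (-108 - 25/(10 + 20)) = -1387 - (-108 - 25/30) = -1387 - (-108 - 1*⅚) = -1387 - (-108 - ⅚) = -1387 - 1*(-653/6) = -1387 + 653/6 = -7669/6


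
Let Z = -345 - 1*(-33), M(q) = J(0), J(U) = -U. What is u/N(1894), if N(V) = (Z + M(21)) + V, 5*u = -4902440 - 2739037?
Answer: -7641477/7910 ≈ -966.05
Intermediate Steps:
u = -7641477/5 (u = (-4902440 - 2739037)/5 = (⅕)*(-7641477) = -7641477/5 ≈ -1.5283e+6)
M(q) = 0 (M(q) = -1*0 = 0)
Z = -312 (Z = -345 + 33 = -312)
N(V) = -312 + V (N(V) = (-312 + 0) + V = -312 + V)
u/N(1894) = -7641477/(5*(-312 + 1894)) = -7641477/5/1582 = -7641477/5*1/1582 = -7641477/7910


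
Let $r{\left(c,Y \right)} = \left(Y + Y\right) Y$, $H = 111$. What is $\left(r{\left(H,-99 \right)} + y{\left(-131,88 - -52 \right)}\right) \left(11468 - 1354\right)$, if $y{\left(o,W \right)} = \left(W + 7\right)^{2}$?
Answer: $416808054$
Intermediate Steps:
$r{\left(c,Y \right)} = 2 Y^{2}$ ($r{\left(c,Y \right)} = 2 Y Y = 2 Y^{2}$)
$y{\left(o,W \right)} = \left(7 + W\right)^{2}$
$\left(r{\left(H,-99 \right)} + y{\left(-131,88 - -52 \right)}\right) \left(11468 - 1354\right) = \left(2 \left(-99\right)^{2} + \left(7 + \left(88 - -52\right)\right)^{2}\right) \left(11468 - 1354\right) = \left(2 \cdot 9801 + \left(7 + \left(88 + 52\right)\right)^{2}\right) 10114 = \left(19602 + \left(7 + 140\right)^{2}\right) 10114 = \left(19602 + 147^{2}\right) 10114 = \left(19602 + 21609\right) 10114 = 41211 \cdot 10114 = 416808054$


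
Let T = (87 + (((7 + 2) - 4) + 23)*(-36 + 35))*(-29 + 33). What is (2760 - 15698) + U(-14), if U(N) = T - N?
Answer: -12688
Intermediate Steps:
T = 236 (T = (87 + ((9 - 4) + 23)*(-1))*4 = (87 + (5 + 23)*(-1))*4 = (87 + 28*(-1))*4 = (87 - 28)*4 = 59*4 = 236)
U(N) = 236 - N
(2760 - 15698) + U(-14) = (2760 - 15698) + (236 - 1*(-14)) = -12938 + (236 + 14) = -12938 + 250 = -12688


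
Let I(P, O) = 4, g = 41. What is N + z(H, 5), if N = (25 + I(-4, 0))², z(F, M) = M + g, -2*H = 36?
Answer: 887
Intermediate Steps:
H = -18 (H = -½*36 = -18)
z(F, M) = 41 + M (z(F, M) = M + 41 = 41 + M)
N = 841 (N = (25 + 4)² = 29² = 841)
N + z(H, 5) = 841 + (41 + 5) = 841 + 46 = 887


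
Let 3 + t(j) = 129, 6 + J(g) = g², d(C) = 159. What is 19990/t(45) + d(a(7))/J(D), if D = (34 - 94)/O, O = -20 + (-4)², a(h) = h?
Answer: 732974/4599 ≈ 159.38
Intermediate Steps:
O = -4 (O = -20 + 16 = -4)
D = 15 (D = (34 - 94)/(-4) = -60*(-¼) = 15)
J(g) = -6 + g²
t(j) = 126 (t(j) = -3 + 129 = 126)
19990/t(45) + d(a(7))/J(D) = 19990/126 + 159/(-6 + 15²) = 19990*(1/126) + 159/(-6 + 225) = 9995/63 + 159/219 = 9995/63 + 159*(1/219) = 9995/63 + 53/73 = 732974/4599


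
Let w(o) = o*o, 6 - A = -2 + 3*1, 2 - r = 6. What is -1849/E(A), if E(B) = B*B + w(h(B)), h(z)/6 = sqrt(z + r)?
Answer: -1849/61 ≈ -30.311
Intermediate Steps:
r = -4 (r = 2 - 1*6 = 2 - 6 = -4)
h(z) = 6*sqrt(-4 + z) (h(z) = 6*sqrt(z - 4) = 6*sqrt(-4 + z))
A = 5 (A = 6 - (-2 + 3*1) = 6 - (-2 + 3) = 6 - 1*1 = 6 - 1 = 5)
w(o) = o**2
E(B) = -144 + B**2 + 36*B (E(B) = B*B + (6*sqrt(-4 + B))**2 = B**2 + (-144 + 36*B) = -144 + B**2 + 36*B)
-1849/E(A) = -1849/(-144 + 5**2 + 36*5) = -1849/(-144 + 25 + 180) = -1849/61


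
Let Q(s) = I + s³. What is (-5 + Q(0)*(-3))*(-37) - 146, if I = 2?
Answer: 261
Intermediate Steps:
Q(s) = 2 + s³
(-5 + Q(0)*(-3))*(-37) - 146 = (-5 + (2 + 0³)*(-3))*(-37) - 146 = (-5 + (2 + 0)*(-3))*(-37) - 146 = (-5 + 2*(-3))*(-37) - 146 = (-5 - 6)*(-37) - 146 = -11*(-37) - 146 = 407 - 146 = 261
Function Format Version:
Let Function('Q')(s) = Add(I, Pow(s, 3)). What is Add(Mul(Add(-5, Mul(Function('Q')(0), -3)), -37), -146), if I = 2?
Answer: 261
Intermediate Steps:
Function('Q')(s) = Add(2, Pow(s, 3))
Add(Mul(Add(-5, Mul(Function('Q')(0), -3)), -37), -146) = Add(Mul(Add(-5, Mul(Add(2, Pow(0, 3)), -3)), -37), -146) = Add(Mul(Add(-5, Mul(Add(2, 0), -3)), -37), -146) = Add(Mul(Add(-5, Mul(2, -3)), -37), -146) = Add(Mul(Add(-5, -6), -37), -146) = Add(Mul(-11, -37), -146) = Add(407, -146) = 261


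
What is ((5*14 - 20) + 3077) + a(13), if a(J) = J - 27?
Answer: 3113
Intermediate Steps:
a(J) = -27 + J
((5*14 - 20) + 3077) + a(13) = ((5*14 - 20) + 3077) + (-27 + 13) = ((70 - 20) + 3077) - 14 = (50 + 3077) - 14 = 3127 - 14 = 3113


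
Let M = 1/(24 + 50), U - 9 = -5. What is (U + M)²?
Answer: 88209/5476 ≈ 16.108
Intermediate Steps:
U = 4 (U = 9 - 5 = 4)
M = 1/74 ≈ 0.013514
(U + M)² = (4 + 1/74)² = (297/74)² = 88209/5476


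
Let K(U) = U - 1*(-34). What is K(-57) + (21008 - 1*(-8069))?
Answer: 29054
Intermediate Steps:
K(U) = 34 + U (K(U) = U + 34 = 34 + U)
K(-57) + (21008 - 1*(-8069)) = (34 - 57) + (21008 - 1*(-8069)) = -23 + (21008 + 8069) = -23 + 29077 = 29054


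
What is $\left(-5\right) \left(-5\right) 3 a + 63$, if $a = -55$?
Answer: $-4062$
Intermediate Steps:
$\left(-5\right) \left(-5\right) 3 a + 63 = \left(-5\right) \left(-5\right) 3 \left(-55\right) + 63 = 25 \cdot 3 \left(-55\right) + 63 = 75 \left(-55\right) + 63 = -4125 + 63 = -4062$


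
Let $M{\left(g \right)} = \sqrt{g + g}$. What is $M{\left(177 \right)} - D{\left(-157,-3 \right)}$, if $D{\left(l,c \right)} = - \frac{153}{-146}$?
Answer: $- \frac{153}{146} + \sqrt{354} \approx 17.767$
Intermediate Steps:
$D{\left(l,c \right)} = \frac{153}{146}$ ($D{\left(l,c \right)} = \left(-153\right) \left(- \frac{1}{146}\right) = \frac{153}{146}$)
$M{\left(g \right)} = \sqrt{2} \sqrt{g}$ ($M{\left(g \right)} = \sqrt{2 g} = \sqrt{2} \sqrt{g}$)
$M{\left(177 \right)} - D{\left(-157,-3 \right)} = \sqrt{2} \sqrt{177} - \frac{153}{146} = \sqrt{354} - \frac{153}{146} = - \frac{153}{146} + \sqrt{354}$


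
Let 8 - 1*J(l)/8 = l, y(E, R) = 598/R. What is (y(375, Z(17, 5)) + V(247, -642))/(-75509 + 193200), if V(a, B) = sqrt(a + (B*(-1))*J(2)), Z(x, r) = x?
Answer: 26/86989 + sqrt(31063)/117691 ≈ 0.0017964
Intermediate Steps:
J(l) = 64 - 8*l
V(a, B) = sqrt(a - 48*B) (V(a, B) = sqrt(a + (B*(-1))*(64 - 8*2)) = sqrt(a + (-B)*(64 - 16)) = sqrt(a - B*48) = sqrt(a - 48*B))
(y(375, Z(17, 5)) + V(247, -642))/(-75509 + 193200) = (598/17 + sqrt(247 - 48*(-642)))/(-75509 + 193200) = (598*(1/17) + sqrt(247 + 30816))/117691 = (598/17 + sqrt(31063))*(1/117691) = 26/86989 + sqrt(31063)/117691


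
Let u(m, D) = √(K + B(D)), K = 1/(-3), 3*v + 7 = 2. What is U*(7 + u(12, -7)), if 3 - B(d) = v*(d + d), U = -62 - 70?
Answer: -924 - 44*I*√186 ≈ -924.0 - 600.08*I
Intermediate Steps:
U = -132
v = -5/3 (v = -7/3 + (⅓)*2 = -7/3 + ⅔ = -5/3 ≈ -1.6667)
B(d) = 3 + 10*d/3 (B(d) = 3 - (-5)*(d + d)/3 = 3 - (-5)*2*d/3 = 3 - (-10)*d/3 = 3 + 10*d/3)
K = -⅓ ≈ -0.33333
u(m, D) = √(8/3 + 10*D/3) (u(m, D) = √(-⅓ + (3 + 10*D/3)) = √(8/3 + 10*D/3))
U*(7 + u(12, -7)) = -132*(7 + √(24 + 30*(-7))/3) = -132*(7 + √(24 - 210)/3) = -132*(7 + √(-186)/3) = -132*(7 + (I*√186)/3) = -132*(7 + I*√186/3) = -924 - 44*I*√186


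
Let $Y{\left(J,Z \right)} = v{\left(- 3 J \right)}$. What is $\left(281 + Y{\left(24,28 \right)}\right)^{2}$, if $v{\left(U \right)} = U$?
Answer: $43681$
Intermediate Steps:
$Y{\left(J,Z \right)} = - 3 J$
$\left(281 + Y{\left(24,28 \right)}\right)^{2} = \left(281 - 72\right)^{2} = 209^{2} = 43681$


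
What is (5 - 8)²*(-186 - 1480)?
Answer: -14994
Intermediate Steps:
(5 - 8)²*(-186 - 1480) = (-3)²*(-1666) = 9*(-1666) = -14994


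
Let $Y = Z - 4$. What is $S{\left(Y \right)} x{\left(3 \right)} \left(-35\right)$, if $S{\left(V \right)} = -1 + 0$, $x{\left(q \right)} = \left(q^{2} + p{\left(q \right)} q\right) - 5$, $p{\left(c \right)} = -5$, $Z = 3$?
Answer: $-385$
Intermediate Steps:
$x{\left(q \right)} = -5 + q^{2} - 5 q$ ($x{\left(q \right)} = \left(q^{2} - 5 q\right) - 5 = -5 + q^{2} - 5 q$)
$Y = -1$ ($Y = 3 - 4 = -1$)
$S{\left(V \right)} = -1$
$S{\left(Y \right)} x{\left(3 \right)} \left(-35\right) = - (-5 + 3^{2} - 15) \left(-35\right) = - (-5 + 9 - 15) \left(-35\right) = \left(-1\right) \left(-11\right) \left(-35\right) = 11 \left(-35\right) = -385$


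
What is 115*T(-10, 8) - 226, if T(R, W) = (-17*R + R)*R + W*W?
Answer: -176866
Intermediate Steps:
T(R, W) = W² - 16*R² (T(R, W) = (-16*R)*R + W² = -16*R² + W² = W² - 16*R²)
115*T(-10, 8) - 226 = 115*(8² - 16*(-10)²) - 226 = 115*(64 - 16*100) - 226 = 115*(64 - 1600) - 226 = 115*(-1536) - 226 = -176640 - 226 = -176866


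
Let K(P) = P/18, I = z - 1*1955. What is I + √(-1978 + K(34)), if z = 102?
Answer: -1853 + I*√17785/3 ≈ -1853.0 + 44.453*I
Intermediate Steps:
I = -1853 (I = 102 - 1*1955 = 102 - 1955 = -1853)
K(P) = P/18 (K(P) = P*(1/18) = P/18)
I + √(-1978 + K(34)) = -1853 + √(-1978 + (1/18)*34) = -1853 + √(-1978 + 17/9) = -1853 + √(-17785/9) = -1853 + I*√17785/3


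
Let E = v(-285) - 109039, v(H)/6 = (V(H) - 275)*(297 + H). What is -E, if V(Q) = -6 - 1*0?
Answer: 129271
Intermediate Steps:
V(Q) = -6 (V(Q) = -6 + 0 = -6)
v(H) = -500742 - 1686*H (v(H) = 6*((-6 - 275)*(297 + H)) = 6*(-281*(297 + H)) = 6*(-83457 - 281*H) = -500742 - 1686*H)
E = -129271 (E = (-500742 - 1686*(-285)) - 109039 = (-500742 + 480510) - 109039 = -20232 - 109039 = -129271)
-E = -1*(-129271) = 129271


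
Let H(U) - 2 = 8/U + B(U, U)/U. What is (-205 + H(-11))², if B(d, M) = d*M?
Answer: 5579044/121 ≈ 46108.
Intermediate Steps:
B(d, M) = M*d
H(U) = 2 + U + 8/U (H(U) = 2 + (8/U + (U*U)/U) = 2 + (8/U + U²/U) = 2 + (8/U + U) = 2 + (U + 8/U) = 2 + U + 8/U)
(-205 + H(-11))² = (-205 + (2 - 11 + 8/(-11)))² = (-205 + (2 - 11 + 8*(-1/11)))² = (-205 + (2 - 11 - 8/11))² = (-205 - 107/11)² = (-2362/11)² = 5579044/121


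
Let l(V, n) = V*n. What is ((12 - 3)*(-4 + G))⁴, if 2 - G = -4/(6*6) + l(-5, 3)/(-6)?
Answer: 38950081/16 ≈ 2.4344e+6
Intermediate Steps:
G = -7/18 (G = 2 - (-4/(6*6) - 5*3/(-6)) = 2 - (-4/36 - 15*(-⅙)) = 2 - (-4*1/36 + 5/2) = 2 - (-⅑ + 5/2) = 2 - 1*43/18 = 2 - 43/18 = -7/18 ≈ -0.38889)
((12 - 3)*(-4 + G))⁴ = ((12 - 3)*(-4 - 7/18))⁴ = (9*(-79/18))⁴ = (-79/2)⁴ = 38950081/16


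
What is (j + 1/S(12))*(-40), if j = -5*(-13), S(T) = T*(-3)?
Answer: -23390/9 ≈ -2598.9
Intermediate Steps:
S(T) = -3*T
j = 65
(j + 1/S(12))*(-40) = (65 + 1/(-3*12))*(-40) = (65 + 1/(-36))*(-40) = (65 - 1/36)*(-40) = (2339/36)*(-40) = -23390/9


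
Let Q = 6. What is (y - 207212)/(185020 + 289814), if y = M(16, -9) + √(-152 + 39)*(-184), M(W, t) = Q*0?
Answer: -103606/237417 - 92*I*√113/237417 ≈ -0.43639 - 0.0041192*I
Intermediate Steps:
M(W, t) = 0 (M(W, t) = 6*0 = 0)
y = -184*I*√113 (y = 0 + √(-152 + 39)*(-184) = 0 + √(-113)*(-184) = 0 + (I*√113)*(-184) = 0 - 184*I*√113 = -184*I*√113 ≈ -1955.9*I)
(y - 207212)/(185020 + 289814) = (-184*I*√113 - 207212)/(185020 + 289814) = (-207212 - 184*I*√113)/474834 = (-207212 - 184*I*√113)*(1/474834) = -103606/237417 - 92*I*√113/237417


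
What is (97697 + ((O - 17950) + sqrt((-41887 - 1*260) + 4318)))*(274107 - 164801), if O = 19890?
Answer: 10890921922 + 109306*I*sqrt(37829) ≈ 1.0891e+10 + 2.126e+7*I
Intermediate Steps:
(97697 + ((O - 17950) + sqrt((-41887 - 1*260) + 4318)))*(274107 - 164801) = (97697 + ((19890 - 17950) + sqrt((-41887 - 1*260) + 4318)))*(274107 - 164801) = (97697 + (1940 + sqrt((-41887 - 260) + 4318)))*109306 = (97697 + (1940 + sqrt(-42147 + 4318)))*109306 = (97697 + (1940 + sqrt(-37829)))*109306 = (97697 + (1940 + I*sqrt(37829)))*109306 = (99637 + I*sqrt(37829))*109306 = 10890921922 + 109306*I*sqrt(37829)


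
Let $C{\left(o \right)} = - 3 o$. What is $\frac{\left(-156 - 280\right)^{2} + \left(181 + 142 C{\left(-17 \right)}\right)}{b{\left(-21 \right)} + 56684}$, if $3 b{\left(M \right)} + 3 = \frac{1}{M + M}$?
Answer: $\frac{24887394}{7142057} \approx 3.4846$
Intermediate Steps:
$b{\left(M \right)} = -1 + \frac{1}{6 M}$ ($b{\left(M \right)} = -1 + \frac{1}{3 \left(M + M\right)} = -1 + \frac{1}{3 \cdot 2 M} = -1 + \frac{\frac{1}{2} \frac{1}{M}}{3} = -1 + \frac{1}{6 M}$)
$\frac{\left(-156 - 280\right)^{2} + \left(181 + 142 C{\left(-17 \right)}\right)}{b{\left(-21 \right)} + 56684} = \frac{\left(-156 - 280\right)^{2} + \left(181 + 142 \left(\left(-3\right) \left(-17\right)\right)\right)}{\frac{\frac{1}{6} - -21}{-21} + 56684} = \frac{\left(-436\right)^{2} + \left(181 + 142 \cdot 51\right)}{- \frac{\frac{1}{6} + 21}{21} + 56684} = \frac{190096 + \left(181 + 7242\right)}{\left(- \frac{1}{21}\right) \frac{127}{6} + 56684} = \frac{190096 + 7423}{- \frac{127}{126} + 56684} = \frac{197519}{\frac{7142057}{126}} = 197519 \cdot \frac{126}{7142057} = \frac{24887394}{7142057}$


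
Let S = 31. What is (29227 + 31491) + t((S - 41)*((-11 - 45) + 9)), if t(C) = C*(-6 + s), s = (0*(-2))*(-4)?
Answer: 57898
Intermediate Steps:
s = 0 (s = 0*(-4) = 0)
t(C) = -6*C (t(C) = C*(-6 + 0) = C*(-6) = -6*C)
(29227 + 31491) + t((S - 41)*((-11 - 45) + 9)) = (29227 + 31491) - 6*(31 - 41)*((-11 - 45) + 9) = 60718 - (-60)*(-56 + 9) = 60718 - (-60)*(-47) = 60718 - 6*470 = 60718 - 2820 = 57898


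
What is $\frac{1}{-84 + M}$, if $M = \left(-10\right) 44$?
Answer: $- \frac{1}{524} \approx -0.0019084$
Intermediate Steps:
$M = -440$
$\frac{1}{-84 + M} = \frac{1}{-84 - 440} = \frac{1}{-524} = - \frac{1}{524}$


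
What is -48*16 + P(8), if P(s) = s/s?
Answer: -767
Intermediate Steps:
P(s) = 1
-48*16 + P(8) = -48*16 + 1 = -768 + 1 = -767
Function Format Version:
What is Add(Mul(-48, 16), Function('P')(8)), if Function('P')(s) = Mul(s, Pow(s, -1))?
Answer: -767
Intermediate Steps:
Function('P')(s) = 1
Add(Mul(-48, 16), Function('P')(8)) = Add(Mul(-48, 16), 1) = Add(-768, 1) = -767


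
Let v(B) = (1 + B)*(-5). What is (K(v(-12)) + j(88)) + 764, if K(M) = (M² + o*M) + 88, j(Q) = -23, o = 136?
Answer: 11334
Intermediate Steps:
v(B) = -5 - 5*B
K(M) = 88 + M² + 136*M (K(M) = (M² + 136*M) + 88 = 88 + M² + 136*M)
(K(v(-12)) + j(88)) + 764 = ((88 + (-5 - 5*(-12))² + 136*(-5 - 5*(-12))) - 23) + 764 = ((88 + (-5 + 60)² + 136*(-5 + 60)) - 23) + 764 = ((88 + 55² + 136*55) - 23) + 764 = ((88 + 3025 + 7480) - 23) + 764 = (10593 - 23) + 764 = 10570 + 764 = 11334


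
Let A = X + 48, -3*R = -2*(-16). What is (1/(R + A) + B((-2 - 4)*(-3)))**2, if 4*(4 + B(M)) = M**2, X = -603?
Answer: 17073603556/2879809 ≈ 5928.7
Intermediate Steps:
R = -32/3 (R = -(-2)*(-16)/3 = -1/3*32 = -32/3 ≈ -10.667)
B(M) = -4 + M**2/4
A = -555 (A = -603 + 48 = -555)
(1/(R + A) + B((-2 - 4)*(-3)))**2 = (1/(-32/3 - 555) + (-4 + ((-2 - 4)*(-3))**2/4))**2 = (1/(-1697/3) + (-4 + (-6*(-3))**2/4))**2 = (-3/1697 + (-4 + (1/4)*18**2))**2 = (-3/1697 + (-4 + (1/4)*324))**2 = (-3/1697 + (-4 + 81))**2 = (-3/1697 + 77)**2 = (130666/1697)**2 = 17073603556/2879809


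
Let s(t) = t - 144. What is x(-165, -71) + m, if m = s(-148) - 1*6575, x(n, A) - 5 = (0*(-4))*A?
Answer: -6862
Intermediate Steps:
x(n, A) = 5 (x(n, A) = 5 + (0*(-4))*A = 5 + 0*A = 5 + 0 = 5)
s(t) = -144 + t
m = -6867 (m = (-144 - 148) - 1*6575 = -292 - 6575 = -6867)
x(-165, -71) + m = 5 - 6867 = -6862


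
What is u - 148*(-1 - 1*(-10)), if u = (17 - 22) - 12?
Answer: -1349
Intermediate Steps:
u = -17 (u = -5 - 12 = -17)
u - 148*(-1 - 1*(-10)) = -17 - 148*(-1 - 1*(-10)) = -17 - 148*(-1 + 10) = -17 - 148*9 = -17 - 1332 = -1349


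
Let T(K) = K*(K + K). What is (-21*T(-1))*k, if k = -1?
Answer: 42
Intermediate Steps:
T(K) = 2*K**2 (T(K) = K*(2*K) = 2*K**2)
(-21*T(-1))*k = -42*(-1)**2*(-1) = -42*(-1) = 42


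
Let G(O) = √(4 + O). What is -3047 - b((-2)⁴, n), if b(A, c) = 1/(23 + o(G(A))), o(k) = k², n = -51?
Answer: -131022/43 ≈ -3047.0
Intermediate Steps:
b(A, c) = 1/(27 + A) (b(A, c) = 1/(23 + (√(4 + A))²) = 1/(23 + (4 + A)) = 1/(27 + A))
-3047 - b((-2)⁴, n) = -3047 - 1/(27 + (-2)⁴) = -3047 - 1/(27 + 16) = -3047 - 1/43 = -131022/43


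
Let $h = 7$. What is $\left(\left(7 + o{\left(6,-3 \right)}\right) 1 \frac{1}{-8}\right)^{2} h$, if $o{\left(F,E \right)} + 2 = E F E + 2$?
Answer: $\frac{26047}{64} \approx 406.98$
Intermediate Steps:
$o{\left(F,E \right)} = F E^{2}$ ($o{\left(F,E \right)} = -2 + \left(E F E + 2\right) = -2 + \left(F E^{2} + 2\right) = -2 + \left(2 + F E^{2}\right) = F E^{2}$)
$\left(\left(7 + o{\left(6,-3 \right)}\right) 1 \frac{1}{-8}\right)^{2} h = \left(\left(7 + 6 \left(-3\right)^{2}\right) 1 \frac{1}{-8}\right)^{2} \cdot 7 = \left(\left(7 + 6 \cdot 9\right) 1 \left(- \frac{1}{8}\right)\right)^{2} \cdot 7 = \left(\left(7 + 54\right) \left(- \frac{1}{8}\right)\right)^{2} \cdot 7 = \left(61 \left(- \frac{1}{8}\right)\right)^{2} \cdot 7 = \left(- \frac{61}{8}\right)^{2} \cdot 7 = \frac{3721}{64} \cdot 7 = \frac{26047}{64}$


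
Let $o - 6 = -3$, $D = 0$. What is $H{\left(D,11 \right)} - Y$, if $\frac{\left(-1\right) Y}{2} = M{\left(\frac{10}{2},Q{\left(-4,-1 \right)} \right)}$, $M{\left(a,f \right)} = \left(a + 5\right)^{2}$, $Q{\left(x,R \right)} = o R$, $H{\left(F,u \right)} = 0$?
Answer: $200$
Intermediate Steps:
$o = 3$ ($o = 6 - 3 = 3$)
$Q{\left(x,R \right)} = 3 R$
$M{\left(a,f \right)} = \left(5 + a\right)^{2}$
$Y = -200$ ($Y = - 2 \left(5 + \frac{10}{2}\right)^{2} = - 2 \left(5 + 10 \cdot \frac{1}{2}\right)^{2} = - 2 \left(5 + 5\right)^{2} = - 2 \cdot 10^{2} = \left(-2\right) 100 = -200$)
$H{\left(D,11 \right)} - Y = 0 - -200 = 0 + 200 = 200$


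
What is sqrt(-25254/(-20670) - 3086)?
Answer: I*sqrt(36610225145)/3445 ≈ 55.541*I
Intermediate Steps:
sqrt(-25254/(-20670) - 3086) = sqrt(-25254*(-1/20670) - 3086) = sqrt(4209/3445 - 3086) = sqrt(-10627061/3445) = I*sqrt(36610225145)/3445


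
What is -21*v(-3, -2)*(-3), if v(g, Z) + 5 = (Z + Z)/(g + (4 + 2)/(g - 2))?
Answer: -255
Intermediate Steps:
v(g, Z) = -5 + 2*Z/(g + 6/(-2 + g)) (v(g, Z) = -5 + (Z + Z)/(g + (4 + 2)/(g - 2)) = -5 + (2*Z)/(g + 6/(-2 + g)) = -5 + 2*Z/(g + 6/(-2 + g)))
-21*v(-3, -2)*(-3) = -21*(-30 - 5*(-3)² - 4*(-2) + 10*(-3) + 2*(-2)*(-3))/(6 + (-3)² - 2*(-3))*(-3) = -21*(-30 - 5*9 + 8 - 30 + 12)/(6 + 9 + 6)*(-3) = -21*(-30 - 45 + 8 - 30 + 12)/21*(-3) = -(-85)*(-3) = -21*(-85/21)*(-3) = 85*(-3) = -255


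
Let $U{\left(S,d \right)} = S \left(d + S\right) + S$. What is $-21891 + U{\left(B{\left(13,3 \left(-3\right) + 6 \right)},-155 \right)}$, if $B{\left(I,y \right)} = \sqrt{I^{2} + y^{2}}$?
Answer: $-21713 - 154 \sqrt{178} \approx -23768.0$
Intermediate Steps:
$U{\left(S,d \right)} = S + S \left(S + d\right)$ ($U{\left(S,d \right)} = S \left(S + d\right) + S = S + S \left(S + d\right)$)
$-21891 + U{\left(B{\left(13,3 \left(-3\right) + 6 \right)},-155 \right)} = -21891 + \sqrt{13^{2} + \left(3 \left(-3\right) + 6\right)^{2}} \left(1 + \sqrt{13^{2} + \left(3 \left(-3\right) + 6\right)^{2}} - 155\right) = -21891 + \sqrt{169 + \left(-9 + 6\right)^{2}} \left(1 + \sqrt{169 + \left(-9 + 6\right)^{2}} - 155\right) = -21891 + \sqrt{169 + \left(-3\right)^{2}} \left(1 + \sqrt{169 + \left(-3\right)^{2}} - 155\right) = -21891 + \sqrt{169 + 9} \left(1 + \sqrt{169 + 9} - 155\right) = -21891 + \sqrt{178} \left(1 + \sqrt{178} - 155\right) = -21891 + \sqrt{178} \left(-154 + \sqrt{178}\right)$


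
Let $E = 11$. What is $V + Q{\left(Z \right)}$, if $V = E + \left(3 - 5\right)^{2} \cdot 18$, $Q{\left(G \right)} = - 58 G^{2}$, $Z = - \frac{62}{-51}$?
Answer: $- \frac{7069}{2601} \approx -2.7178$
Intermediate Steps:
$Z = \frac{62}{51}$ ($Z = \left(-62\right) \left(- \frac{1}{51}\right) = \frac{62}{51} \approx 1.2157$)
$V = 83$ ($V = 11 + \left(3 - 5\right)^{2} \cdot 18 = 11 + \left(-2\right)^{2} \cdot 18 = 11 + 4 \cdot 18 = 11 + 72 = 83$)
$V + Q{\left(Z \right)} = 83 - 58 \left(\frac{62}{51}\right)^{2} = 83 - \frac{222952}{2601} = - \frac{7069}{2601}$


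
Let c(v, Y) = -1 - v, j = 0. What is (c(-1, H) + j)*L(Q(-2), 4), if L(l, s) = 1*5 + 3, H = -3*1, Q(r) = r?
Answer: 0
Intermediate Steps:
H = -3
L(l, s) = 8 (L(l, s) = 5 + 3 = 8)
(c(-1, H) + j)*L(Q(-2), 4) = ((-1 - 1*(-1)) + 0)*8 = ((-1 + 1) + 0)*8 = (0 + 0)*8 = 0*8 = 0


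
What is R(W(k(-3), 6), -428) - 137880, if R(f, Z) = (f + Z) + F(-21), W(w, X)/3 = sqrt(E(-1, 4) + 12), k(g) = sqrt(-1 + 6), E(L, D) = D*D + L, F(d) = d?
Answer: -138329 + 9*sqrt(3) ≈ -1.3831e+5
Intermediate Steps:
E(L, D) = L + D**2 (E(L, D) = D**2 + L = L + D**2)
k(g) = sqrt(5)
W(w, X) = 9*sqrt(3) (W(w, X) = 3*sqrt((-1 + 4**2) + 12) = 3*sqrt((-1 + 16) + 12) = 3*sqrt(15 + 12) = 3*sqrt(27) = 3*(3*sqrt(3)) = 9*sqrt(3))
R(f, Z) = -21 + Z + f (R(f, Z) = (f + Z) - 21 = (Z + f) - 21 = -21 + Z + f)
R(W(k(-3), 6), -428) - 137880 = (-21 - 428 + 9*sqrt(3)) - 137880 = (-449 + 9*sqrt(3)) - 137880 = -138329 + 9*sqrt(3)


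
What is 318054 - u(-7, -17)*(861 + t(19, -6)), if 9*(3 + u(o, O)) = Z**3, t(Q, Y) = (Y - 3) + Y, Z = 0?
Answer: 320592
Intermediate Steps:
t(Q, Y) = -3 + 2*Y (t(Q, Y) = (-3 + Y) + Y = -3 + 2*Y)
u(o, O) = -3 (u(o, O) = -3 + (1/9)*0**3 = -3 + (1/9)*0 = -3 + 0 = -3)
318054 - u(-7, -17)*(861 + t(19, -6)) = 318054 - (-3)*(861 + (-3 + 2*(-6))) = 318054 - (-3)*(861 + (-3 - 12)) = 318054 - (-3)*(861 - 15) = 318054 - (-3)*846 = 318054 - 1*(-2538) = 318054 + 2538 = 320592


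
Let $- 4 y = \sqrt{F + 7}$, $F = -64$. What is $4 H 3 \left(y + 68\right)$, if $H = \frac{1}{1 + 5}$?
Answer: $136 - \frac{i \sqrt{57}}{2} \approx 136.0 - 3.7749 i$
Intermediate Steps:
$y = - \frac{i \sqrt{57}}{4}$ ($y = - \frac{\sqrt{-64 + 7}}{4} = - \frac{\sqrt{-57}}{4} = - \frac{i \sqrt{57}}{4} \approx - 1.8875 i$)
$H = \frac{1}{6} \approx 0.16667$
$4 H 3 \left(y + 68\right) = 4 \cdot \frac{1}{6} \cdot 3 \left(- \frac{i \sqrt{57}}{4} + 68\right) = \frac{2}{3} \cdot 3 \left(68 - \frac{i \sqrt{57}}{4}\right) = 2 \left(68 - \frac{i \sqrt{57}}{4}\right) = 136 - \frac{i \sqrt{57}}{2}$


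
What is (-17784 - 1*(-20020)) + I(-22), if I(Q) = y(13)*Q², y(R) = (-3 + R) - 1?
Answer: 6592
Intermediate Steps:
y(R) = -4 + R
I(Q) = 9*Q² (I(Q) = (-4 + 13)*Q² = 9*Q²)
(-17784 - 1*(-20020)) + I(-22) = (-17784 - 1*(-20020)) + 9*(-22)² = (-17784 + 20020) + 9*484 = 2236 + 4356 = 6592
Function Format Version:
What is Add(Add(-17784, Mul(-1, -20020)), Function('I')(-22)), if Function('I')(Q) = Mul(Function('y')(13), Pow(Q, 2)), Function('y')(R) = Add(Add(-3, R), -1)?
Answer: 6592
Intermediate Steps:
Function('y')(R) = Add(-4, R)
Function('I')(Q) = Mul(9, Pow(Q, 2)) (Function('I')(Q) = Mul(Add(-4, 13), Pow(Q, 2)) = Mul(9, Pow(Q, 2)))
Add(Add(-17784, Mul(-1, -20020)), Function('I')(-22)) = Add(Add(-17784, Mul(-1, -20020)), Mul(9, Pow(-22, 2))) = Add(Add(-17784, 20020), Mul(9, 484)) = Add(2236, 4356) = 6592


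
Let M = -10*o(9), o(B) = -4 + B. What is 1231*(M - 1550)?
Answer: -1969600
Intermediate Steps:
M = -50 (M = -10*(-4 + 9) = -10*5 = -50)
1231*(M - 1550) = 1231*(-50 - 1550) = 1231*(-1600) = -1969600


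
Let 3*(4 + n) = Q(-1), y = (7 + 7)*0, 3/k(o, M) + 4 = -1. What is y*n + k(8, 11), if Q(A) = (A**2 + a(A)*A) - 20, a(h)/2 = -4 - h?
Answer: -3/5 ≈ -0.60000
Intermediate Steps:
a(h) = -8 - 2*h (a(h) = 2*(-4 - h) = -8 - 2*h)
k(o, M) = -3/5 (k(o, M) = 3/(-4 - 1) = 3/(-5) = 3*(-1/5) = -3/5)
y = 0 (y = 14*0 = 0)
Q(A) = -20 + A**2 + A*(-8 - 2*A) (Q(A) = (A**2 + (-8 - 2*A)*A) - 20 = (A**2 + A*(-8 - 2*A)) - 20 = -20 + A**2 + A*(-8 - 2*A))
n = -25/3 (n = -4 + (-20 - 1*(-1)**2 - 8*(-1))/3 = -4 + (-20 - 1*1 + 8)/3 = -4 + (-20 - 1 + 8)/3 = -4 + (1/3)*(-13) = -4 - 13/3 = -25/3 ≈ -8.3333)
y*n + k(8, 11) = 0*(-25/3) - 3/5 = 0 - 3/5 = -3/5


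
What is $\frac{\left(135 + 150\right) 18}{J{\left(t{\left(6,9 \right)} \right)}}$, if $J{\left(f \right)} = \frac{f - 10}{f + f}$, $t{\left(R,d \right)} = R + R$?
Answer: $61560$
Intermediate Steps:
$t{\left(R,d \right)} = 2 R$
$J{\left(f \right)} = \frac{-10 + f}{2 f}$
$\frac{\left(135 + 150\right) 18}{J{\left(t{\left(6,9 \right)} \right)}} = \frac{\left(135 + 150\right) 18}{\frac{1}{2} \frac{1}{2 \cdot 6} \left(-10 + 2 \cdot 6\right)} = \frac{285 \cdot 18}{\frac{1}{2} \cdot \frac{1}{12} \left(-10 + 12\right)} = \frac{5130}{\frac{1}{2} \cdot \frac{1}{12} \cdot 2} = 5130 \frac{1}{\frac{1}{12}} = 5130 \cdot 12 = 61560$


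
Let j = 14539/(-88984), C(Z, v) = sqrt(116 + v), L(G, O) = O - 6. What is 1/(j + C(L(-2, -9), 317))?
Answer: 26402824/69966296823 + 161594944*sqrt(433)/69966296823 ≈ 0.048437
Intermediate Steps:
L(G, O) = -6 + O
j = -2077/12712 (j = 14539*(-1/88984) = -2077/12712 ≈ -0.16339)
1/(j + C(L(-2, -9), 317)) = 1/(-2077/12712 + sqrt(116 + 317)) = 1/(-2077/12712 + sqrt(433))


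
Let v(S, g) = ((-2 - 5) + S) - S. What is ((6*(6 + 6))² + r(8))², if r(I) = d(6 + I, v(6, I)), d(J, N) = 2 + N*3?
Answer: 26677225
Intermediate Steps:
v(S, g) = -7 (v(S, g) = (-7 + S) - S = -7)
d(J, N) = 2 + 3*N
r(I) = -19 (r(I) = 2 + 3*(-7) = 2 - 21 = -19)
((6*(6 + 6))² + r(8))² = ((6*(6 + 6))² - 19)² = ((6*12)² - 19)² = (72² - 19)² = (5184 - 19)² = 5165² = 26677225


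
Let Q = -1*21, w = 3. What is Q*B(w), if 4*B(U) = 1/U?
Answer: -7/4 ≈ -1.7500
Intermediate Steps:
Q = -21
B(U) = 1/(4*U)
Q*B(w) = -21/(4*3) = -21*1/12 = -7/4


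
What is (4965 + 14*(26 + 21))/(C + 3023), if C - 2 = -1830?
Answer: 5623/1195 ≈ 4.7054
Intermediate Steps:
C = -1828 (C = 2 - 1830 = -1828)
(4965 + 14*(26 + 21))/(C + 3023) = (4965 + 14*(26 + 21))/(-1828 + 3023) = (4965 + 14*47)/1195 = (4965 + 658)*(1/1195) = 5623*(1/1195) = 5623/1195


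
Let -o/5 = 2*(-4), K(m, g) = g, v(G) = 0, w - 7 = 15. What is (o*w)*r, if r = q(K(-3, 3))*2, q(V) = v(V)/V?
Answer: 0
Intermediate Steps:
w = 22 (w = 7 + 15 = 22)
q(V) = 0 (q(V) = 0/V = 0)
o = 40 (o = -10*(-4) = -5*(-8) = 40)
r = 0 (r = 0*2 = 0)
(o*w)*r = (40*22)*0 = 880*0 = 0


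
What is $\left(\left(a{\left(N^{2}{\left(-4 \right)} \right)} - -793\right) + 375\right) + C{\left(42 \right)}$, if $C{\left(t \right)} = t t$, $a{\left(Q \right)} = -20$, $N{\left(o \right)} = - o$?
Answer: $2912$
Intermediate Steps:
$C{\left(t \right)} = t^{2}$
$\left(\left(a{\left(N^{2}{\left(-4 \right)} \right)} - -793\right) + 375\right) + C{\left(42 \right)} = \left(\left(-20 - -793\right) + 375\right) + 42^{2} = \left(\left(-20 + 793\right) + 375\right) + 1764 = \left(773 + 375\right) + 1764 = 1148 + 1764 = 2912$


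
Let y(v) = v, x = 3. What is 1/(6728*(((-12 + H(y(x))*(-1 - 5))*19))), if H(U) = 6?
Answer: -1/6135936 ≈ -1.6297e-7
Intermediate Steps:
1/(6728*(((-12 + H(y(x))*(-1 - 5))*19))) = 1/(6728*(((-12 + 6*(-1 - 5))*19))) = 1/(6728*(((-12 + 6*(-6))*19))) = 1/(6728*(((-12 - 36)*19))) = 1/(6728*((-48*19))) = (1/6728)/(-912) = (1/6728)*(-1/912) = -1/6135936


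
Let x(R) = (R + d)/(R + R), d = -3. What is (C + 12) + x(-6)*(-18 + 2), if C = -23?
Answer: -23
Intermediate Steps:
x(R) = (-3 + R)/(2*R) (x(R) = (R - 3)/(R + R) = (-3 + R)/((2*R)) = (-3 + R)*(1/(2*R)) = (-3 + R)/(2*R))
(C + 12) + x(-6)*(-18 + 2) = (-23 + 12) + ((½)*(-3 - 6)/(-6))*(-18 + 2) = -11 + ((½)*(-⅙)*(-9))*(-16) = -11 + (¾)*(-16) = -11 - 12 = -23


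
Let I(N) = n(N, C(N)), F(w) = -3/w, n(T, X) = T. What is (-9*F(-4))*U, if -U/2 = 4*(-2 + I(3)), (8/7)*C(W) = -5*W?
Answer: 54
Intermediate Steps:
C(W) = -35*W/8 (C(W) = 7*(-5*W)/8 = -35*W/8)
I(N) = N
U = -8 (U = -8*(-2 + 3) = -8 ≈ -8.0000)
(-9*F(-4))*U = -(-27)/(-4)*(-8) = -(-27)*(-1)/4*(-8) = -9*3/4*(-8) = -27/4*(-8) = 54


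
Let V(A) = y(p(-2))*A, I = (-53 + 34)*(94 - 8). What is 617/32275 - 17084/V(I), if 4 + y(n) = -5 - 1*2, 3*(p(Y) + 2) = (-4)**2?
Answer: -270148071/290055425 ≈ -0.93137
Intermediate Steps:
p(Y) = 10/3 (p(Y) = -2 + (1/3)*(-4)**2 = -2 + (1/3)*16 = -2 + 16/3 = 10/3)
I = -1634 (I = -19*86 = -1634)
y(n) = -11 (y(n) = -4 + (-5 - 1*2) = -4 + (-5 - 2) = -4 - 7 = -11)
V(A) = -11*A
617/32275 - 17084/V(I) = 617/32275 - 17084/((-11*(-1634))) = 617*(1/32275) - 17084/17974 = 617/32275 - 17084*1/17974 = 617/32275 - 8542/8987 = -270148071/290055425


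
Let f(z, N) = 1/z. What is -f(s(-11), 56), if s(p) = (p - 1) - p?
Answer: 1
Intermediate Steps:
s(p) = -1 (s(p) = (-1 + p) - p = -1)
-f(s(-11), 56) = -1/(-1) = -1*(-1) = 1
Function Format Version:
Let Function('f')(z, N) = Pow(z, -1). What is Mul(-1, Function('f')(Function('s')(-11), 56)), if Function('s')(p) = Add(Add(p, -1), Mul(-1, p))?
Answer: 1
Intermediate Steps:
Function('s')(p) = -1 (Function('s')(p) = Add(Add(-1, p), Mul(-1, p)) = -1)
Mul(-1, Function('f')(Function('s')(-11), 56)) = Mul(-1, Pow(-1, -1)) = Mul(-1, -1) = 1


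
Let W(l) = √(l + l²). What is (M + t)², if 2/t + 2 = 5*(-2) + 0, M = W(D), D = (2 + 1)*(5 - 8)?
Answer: 2593/36 - 2*√2 ≈ 69.199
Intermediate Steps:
D = -9 (D = 3*(-3) = -9)
M = 6*√2 (M = √(-9*(1 - 9)) = √(-9*(-8)) = √72 = 6*√2 ≈ 8.4853)
t = -⅙ (t = 2/(-2 + (5*(-2) + 0)) = 2/(-2 + (-10 + 0)) = 2/(-2 - 10) = 2/(-12) = 2*(-1/12) = -⅙ ≈ -0.16667)
(M + t)² = (6*√2 - ⅙)² = (-⅙ + 6*√2)²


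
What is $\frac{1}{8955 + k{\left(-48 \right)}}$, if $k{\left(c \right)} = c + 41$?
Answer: $\frac{1}{8948} \approx 0.00011176$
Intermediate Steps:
$k{\left(c \right)} = 41 + c$
$\frac{1}{8955 + k{\left(-48 \right)}} = \frac{1}{8955 + \left(41 - 48\right)} = \frac{1}{8955 - 7} = \frac{1}{8948}$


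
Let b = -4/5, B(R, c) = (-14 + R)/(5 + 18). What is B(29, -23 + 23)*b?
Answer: -12/23 ≈ -0.52174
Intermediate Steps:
B(R, c) = -14/23 + R/23 (B(R, c) = (-14 + R)/23 = (-14 + R)*(1/23) = -14/23 + R/23)
b = -⅘ (b = -4*⅕ = -⅘ ≈ -0.80000)
B(29, -23 + 23)*b = (-14/23 + (1/23)*29)*(-⅘) = (-14/23 + 29/23)*(-⅘) = (15/23)*(-⅘) = -12/23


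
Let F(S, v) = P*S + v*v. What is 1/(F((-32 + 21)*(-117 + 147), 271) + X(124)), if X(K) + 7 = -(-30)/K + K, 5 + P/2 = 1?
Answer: 62/4724291 ≈ 1.3124e-5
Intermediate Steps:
P = -8 (P = -10 + 2*1 = -10 + 2 = -8)
X(K) = -7 + K + 30/K (X(K) = -7 + (-(-30)/K + K) = -7 + (30/K + K) = -7 + (K + 30/K) = -7 + K + 30/K)
F(S, v) = v**2 - 8*S (F(S, v) = -8*S + v*v = -8*S + v**2 = v**2 - 8*S)
1/(F((-32 + 21)*(-117 + 147), 271) + X(124)) = 1/((271**2 - 8*(-32 + 21)*(-117 + 147)) + (-7 + 124 + 30/124)) = 1/((73441 - (-88)*30) + (-7 + 124 + 30*(1/124))) = 1/((73441 - 8*(-330)) + (-7 + 124 + 15/62)) = 1/((73441 + 2640) + 7269/62) = 1/(76081 + 7269/62) = 1/(4724291/62) = 62/4724291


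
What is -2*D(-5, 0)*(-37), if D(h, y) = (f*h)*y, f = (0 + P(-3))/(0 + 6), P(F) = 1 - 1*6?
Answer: 0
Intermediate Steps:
P(F) = -5 (P(F) = 1 - 6 = -5)
f = -⅚ (f = (0 - 5)/(0 + 6) = -5/6 = -5*⅙ = -⅚ ≈ -0.83333)
D(h, y) = -5*h*y/6 (D(h, y) = (-5*h/6)*y = -5*h*y/6)
-2*D(-5, 0)*(-37) = -(-5)*(-5)*0/3*(-37) = -2*0*(-37) = 0*(-37) = 0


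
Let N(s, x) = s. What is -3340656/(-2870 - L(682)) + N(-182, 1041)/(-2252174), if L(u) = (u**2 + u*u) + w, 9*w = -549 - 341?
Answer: 8464396945075/2363986556491 ≈ 3.5806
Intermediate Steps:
w = -890/9 (w = (-549 - 341)/9 = (1/9)*(-890) = -890/9 ≈ -98.889)
L(u) = -890/9 + 2*u**2 (L(u) = (u**2 + u*u) - 890/9 = (u**2 + u**2) - 890/9 = 2*u**2 - 890/9 = -890/9 + 2*u**2)
-3340656/(-2870 - L(682)) + N(-182, 1041)/(-2252174) = -3340656/(-2870 - (-890/9 + 2*682**2)) - 182/(-2252174) = -3340656/(-2870 - (-890/9 + 2*465124)) - 182*(-1/2252174) = -3340656/(-2870 - (-890/9 + 930248)) + 91/1126087 = -3340656/(-2870 - 1*8371342/9) + 91/1126087 = -3340656/(-2870 - 8371342/9) + 91/1126087 = -3340656/(-8397172/9) + 91/1126087 = -3340656*(-9/8397172) + 91/1126087 = 7516476/2099293 + 91/1126087 = 8464396945075/2363986556491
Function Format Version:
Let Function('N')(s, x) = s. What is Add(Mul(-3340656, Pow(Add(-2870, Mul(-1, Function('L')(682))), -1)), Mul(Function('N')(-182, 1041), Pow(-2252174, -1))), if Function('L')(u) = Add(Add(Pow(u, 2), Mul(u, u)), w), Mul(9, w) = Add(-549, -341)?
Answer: Rational(8464396945075, 2363986556491) ≈ 3.5806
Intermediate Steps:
w = Rational(-890, 9) (w = Mul(Rational(1, 9), Add(-549, -341)) = Mul(Rational(1, 9), -890) = Rational(-890, 9) ≈ -98.889)
Function('L')(u) = Add(Rational(-890, 9), Mul(2, Pow(u, 2))) (Function('L')(u) = Add(Add(Pow(u, 2), Mul(u, u)), Rational(-890, 9)) = Add(Add(Pow(u, 2), Pow(u, 2)), Rational(-890, 9)) = Add(Mul(2, Pow(u, 2)), Rational(-890, 9)) = Add(Rational(-890, 9), Mul(2, Pow(u, 2))))
Add(Mul(-3340656, Pow(Add(-2870, Mul(-1, Function('L')(682))), -1)), Mul(Function('N')(-182, 1041), Pow(-2252174, -1))) = Add(Mul(-3340656, Pow(Add(-2870, Mul(-1, Add(Rational(-890, 9), Mul(2, Pow(682, 2))))), -1)), Mul(-182, Pow(-2252174, -1))) = Add(Mul(-3340656, Pow(Add(-2870, Mul(-1, Add(Rational(-890, 9), Mul(2, 465124)))), -1)), Mul(-182, Rational(-1, 2252174))) = Add(Mul(-3340656, Pow(Add(-2870, Mul(-1, Add(Rational(-890, 9), 930248))), -1)), Rational(91, 1126087)) = Add(Mul(-3340656, Pow(Add(-2870, Mul(-1, Rational(8371342, 9))), -1)), Rational(91, 1126087)) = Add(Mul(-3340656, Pow(Add(-2870, Rational(-8371342, 9)), -1)), Rational(91, 1126087)) = Add(Mul(-3340656, Pow(Rational(-8397172, 9), -1)), Rational(91, 1126087)) = Add(Mul(-3340656, Rational(-9, 8397172)), Rational(91, 1126087)) = Add(Rational(7516476, 2099293), Rational(91, 1126087)) = Rational(8464396945075, 2363986556491)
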